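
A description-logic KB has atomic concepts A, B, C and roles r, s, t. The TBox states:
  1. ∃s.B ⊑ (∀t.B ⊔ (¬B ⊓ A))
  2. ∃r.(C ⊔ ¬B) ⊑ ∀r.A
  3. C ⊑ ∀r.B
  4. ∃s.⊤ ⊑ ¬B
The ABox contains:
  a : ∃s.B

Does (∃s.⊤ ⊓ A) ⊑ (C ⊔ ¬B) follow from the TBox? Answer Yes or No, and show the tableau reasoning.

Yes

1. (∃s.⊤ ⊓ A) ⊑ (C ⊔ ¬B)  ⇔  ((∃s.⊤ ⊓ A) ⊓ (¬C ⊓ B)) unsat w.r.t. T
   all branches close; clash {B, ¬B} at x₀
2. Hence (∃s.⊤ ⊓ A) ⊑ (C ⊔ ¬B): entailed.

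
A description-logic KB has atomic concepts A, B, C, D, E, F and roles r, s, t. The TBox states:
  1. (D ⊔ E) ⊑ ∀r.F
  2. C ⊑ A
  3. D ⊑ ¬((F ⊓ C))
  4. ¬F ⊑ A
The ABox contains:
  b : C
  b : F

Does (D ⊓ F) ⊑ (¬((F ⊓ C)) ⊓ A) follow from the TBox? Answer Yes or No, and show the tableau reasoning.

1. (D ⊓ F) ⊑ (¬((F ⊓ C)) ⊓ A)  ⇔  ((D ⊓ F) ⊓ ((F ⊓ C) ⊔ ¬A)) unsat w.r.t. T
   apply at x₀: D⊑¬((F ⊓ C))
   open: L(x₀) ⊇ {D, F, ¬A, ¬C, ∀r.F}
2. Hence (D ⊓ F) ⊑ (¬((F ⊓ C)) ⊓ A): not entailed.

No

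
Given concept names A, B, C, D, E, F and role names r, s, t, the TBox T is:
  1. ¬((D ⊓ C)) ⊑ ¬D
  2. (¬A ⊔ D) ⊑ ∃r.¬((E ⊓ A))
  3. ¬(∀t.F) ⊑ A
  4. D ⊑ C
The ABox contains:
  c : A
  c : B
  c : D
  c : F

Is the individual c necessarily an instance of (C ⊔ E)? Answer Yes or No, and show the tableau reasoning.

Yes

1. c : (C ⊔ E)?  L(c) = {A, B, D, F} ∪ {(¬C ⊓ ¬E)}
   clash {D, ¬D} at c — c ∈ (C ⊔ E)
2. Hence c : (C ⊔ E): entailed.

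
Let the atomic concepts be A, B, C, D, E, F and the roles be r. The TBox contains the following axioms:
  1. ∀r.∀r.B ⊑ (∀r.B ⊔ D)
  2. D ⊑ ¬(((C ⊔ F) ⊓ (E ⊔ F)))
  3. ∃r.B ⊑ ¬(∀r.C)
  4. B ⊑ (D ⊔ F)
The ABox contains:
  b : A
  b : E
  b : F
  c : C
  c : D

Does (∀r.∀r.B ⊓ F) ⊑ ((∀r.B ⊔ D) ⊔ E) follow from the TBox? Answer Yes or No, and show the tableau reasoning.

Yes

1. (∀r.∀r.B ⊓ F) ⊑ ((∀r.B ⊔ D) ⊔ E)  ⇔  ((∀r.∀r.B ⊓ F) ⊓ ((∃r.¬B ⊓ ¬D) ⊓ ¬E)) unsat w.r.t. T
   all branches close; clash {D, ¬D} at x₀
2. Hence (∀r.∀r.B ⊓ F) ⊑ ((∀r.B ⊔ D) ⊔ E): entailed.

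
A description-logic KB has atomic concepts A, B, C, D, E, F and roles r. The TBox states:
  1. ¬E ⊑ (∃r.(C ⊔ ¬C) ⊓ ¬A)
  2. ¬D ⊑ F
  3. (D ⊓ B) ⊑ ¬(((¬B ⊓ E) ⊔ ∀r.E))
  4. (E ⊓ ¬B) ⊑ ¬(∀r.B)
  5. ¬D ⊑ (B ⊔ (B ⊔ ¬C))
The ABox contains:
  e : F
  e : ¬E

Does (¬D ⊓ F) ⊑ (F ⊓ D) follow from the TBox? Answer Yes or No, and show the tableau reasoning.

No

1. (¬D ⊓ F) ⊑ (F ⊓ D)  ⇔  ((¬D ⊓ F) ⊓ (¬F ⊔ ¬D)) unsat w.r.t. T
   apply at x₀: ¬D⊑(B ⊔ (B ⊔ ¬C))
   open: L(x₀) ⊇ {B, F, ¬A, ¬D, ¬E, …} (+ ∃-successors)
2. Hence (¬D ⊓ F) ⊑ (F ⊓ D): not entailed.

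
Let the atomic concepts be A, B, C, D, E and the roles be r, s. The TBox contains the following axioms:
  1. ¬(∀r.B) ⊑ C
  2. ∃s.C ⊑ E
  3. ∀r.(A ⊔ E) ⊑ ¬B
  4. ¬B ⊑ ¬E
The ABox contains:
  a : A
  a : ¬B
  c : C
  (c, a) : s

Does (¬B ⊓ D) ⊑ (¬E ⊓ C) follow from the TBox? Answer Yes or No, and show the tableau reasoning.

1. (¬B ⊓ D) ⊑ (¬E ⊓ C)  ⇔  ((¬B ⊓ D) ⊓ (E ⊔ ¬C)) unsat w.r.t. T
   apply at x₀: ¬B⊑¬E
   open: L(x₀) ⊇ {D, ¬B, ¬C, ¬E, ∀r.B, …}
2. Hence (¬B ⊓ D) ⊑ (¬E ⊓ C): not entailed.

No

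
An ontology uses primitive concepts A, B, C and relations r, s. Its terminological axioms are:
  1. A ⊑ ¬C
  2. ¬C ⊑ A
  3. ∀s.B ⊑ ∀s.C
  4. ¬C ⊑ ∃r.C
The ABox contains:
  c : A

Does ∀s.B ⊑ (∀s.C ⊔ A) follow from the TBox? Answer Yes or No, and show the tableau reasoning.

1. ∀s.B ⊑ (∀s.C ⊔ A)  ⇔  (∀s.B ⊓ (∃s.¬C ⊓ ¬A)) unsat w.r.t. T
   all branches close; clash {A, ¬A} at x₀
2. Hence ∀s.B ⊑ (∀s.C ⊔ A): entailed.

Yes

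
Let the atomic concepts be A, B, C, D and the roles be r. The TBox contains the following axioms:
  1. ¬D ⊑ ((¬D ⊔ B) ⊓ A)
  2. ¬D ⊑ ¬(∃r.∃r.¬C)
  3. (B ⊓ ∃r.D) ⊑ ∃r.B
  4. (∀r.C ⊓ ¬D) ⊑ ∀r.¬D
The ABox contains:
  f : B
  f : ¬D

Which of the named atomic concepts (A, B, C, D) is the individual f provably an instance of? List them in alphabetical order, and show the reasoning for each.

{A, B}

1. f : A?  L(f) = {B, ¬D} ∪ {¬A}
   clash {A, ¬A} at f — f ∈ A
2. f : B?  L(f) = {B, ¬D} ∪ {¬B}
   clash {B, ¬B} at f — f ∈ B
3. f : C?  L(f) = {B, ¬D} ∪ {¬C}
   apply at f: ¬D⊑((¬D ⊔ B) ⊓ A); ¬D⊑¬(∃r.∃r.¬C)
   open: L(f) ⊇ {A, B, ¬C, ¬D, ∀r.¬D, …} — f ∉ C possible
4. f : D?  L(f) = {B, ¬D} ∪ {¬D}
   apply at f: ¬D⊑((¬D ⊔ B) ⊓ A); ¬D⊑¬(∃r.∃r.¬C)
   open: L(f) ⊇ {A, B, ¬D, ∀r.¬D, ∀r.∀r.C} — f ∉ D possible
5. Entailed for f: {A, B}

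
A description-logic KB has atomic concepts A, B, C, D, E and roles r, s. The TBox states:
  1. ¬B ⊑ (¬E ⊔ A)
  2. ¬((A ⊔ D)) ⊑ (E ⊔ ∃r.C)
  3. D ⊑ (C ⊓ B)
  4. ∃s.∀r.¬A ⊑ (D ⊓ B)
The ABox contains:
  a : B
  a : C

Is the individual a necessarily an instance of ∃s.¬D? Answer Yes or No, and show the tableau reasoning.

No

1. a : ∃s.¬D?  L(a) = {B, C} ∪ {∀s.D}
   open: L(a) ⊇ {A, B, C, ¬D, ∀s.D, …} — a ∉ ∃s.¬D possible
2. Hence a : ∃s.¬D: not entailed.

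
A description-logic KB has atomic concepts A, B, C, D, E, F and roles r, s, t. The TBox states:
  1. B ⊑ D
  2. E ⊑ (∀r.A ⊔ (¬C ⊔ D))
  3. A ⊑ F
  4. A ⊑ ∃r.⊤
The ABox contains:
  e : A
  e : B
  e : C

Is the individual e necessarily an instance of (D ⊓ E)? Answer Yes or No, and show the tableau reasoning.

No

1. e : (D ⊓ E)?  L(e) = {A, B, C} ∪ {(¬D ⊔ ¬E)}
   apply at e: B⊑D; A⊑F; A⊑∃r.⊤
   open: L(e) ⊇ {A, B, C, D, F, …} (+ ∃-successors) — e ∉ (D ⊓ E) possible
2. Hence e : (D ⊓ E): not entailed.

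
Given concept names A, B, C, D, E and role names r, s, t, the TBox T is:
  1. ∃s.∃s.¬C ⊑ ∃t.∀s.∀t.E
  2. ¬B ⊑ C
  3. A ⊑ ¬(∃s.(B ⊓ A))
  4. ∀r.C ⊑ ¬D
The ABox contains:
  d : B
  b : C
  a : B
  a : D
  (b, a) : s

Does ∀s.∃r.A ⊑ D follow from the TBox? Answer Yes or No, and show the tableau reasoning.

No

1. ∀s.∃r.A ⊑ D  ⇔  (∀s.∃r.A ⊓ ¬D) unsat w.r.t. T
   open: L(x₀) ⊇ {B, ¬A, ¬D, ∀s.∀s.C, ∀s.∃r.A}
2. Hence ∀s.∃r.A ⊑ D: not entailed.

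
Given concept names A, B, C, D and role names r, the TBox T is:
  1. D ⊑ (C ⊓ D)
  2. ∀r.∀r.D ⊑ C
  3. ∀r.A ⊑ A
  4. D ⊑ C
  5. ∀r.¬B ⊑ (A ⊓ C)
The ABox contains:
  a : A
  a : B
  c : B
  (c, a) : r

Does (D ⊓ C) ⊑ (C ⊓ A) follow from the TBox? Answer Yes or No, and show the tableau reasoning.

1. (D ⊓ C) ⊑ (C ⊓ A)  ⇔  ((D ⊓ C) ⊓ (¬C ⊔ ¬A)) unsat w.r.t. T
   apply at x₀: D⊑(C ⊓ D)
   open: L(x₀) ⊇ {C, D, ¬A, ∃r.B, ∃r.¬A} (+ ∃-successors)
2. Hence (D ⊓ C) ⊑ (C ⊓ A): not entailed.

No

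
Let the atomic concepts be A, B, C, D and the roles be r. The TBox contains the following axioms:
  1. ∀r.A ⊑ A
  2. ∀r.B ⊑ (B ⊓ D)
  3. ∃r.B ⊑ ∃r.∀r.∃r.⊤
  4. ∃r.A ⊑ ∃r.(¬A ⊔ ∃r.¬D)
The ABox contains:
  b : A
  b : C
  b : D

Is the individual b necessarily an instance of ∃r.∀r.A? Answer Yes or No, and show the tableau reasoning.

No

1. b : ∃r.∀r.A?  L(b) = {A, C, D} ∪ {∀r.∃r.¬A}
   open: L(b) ⊇ {A, C, D, ∀r.¬A, ∀r.¬B, …} (+ ∃-successors) — b ∉ ∃r.∀r.A possible
2. Hence b : ∃r.∀r.A: not entailed.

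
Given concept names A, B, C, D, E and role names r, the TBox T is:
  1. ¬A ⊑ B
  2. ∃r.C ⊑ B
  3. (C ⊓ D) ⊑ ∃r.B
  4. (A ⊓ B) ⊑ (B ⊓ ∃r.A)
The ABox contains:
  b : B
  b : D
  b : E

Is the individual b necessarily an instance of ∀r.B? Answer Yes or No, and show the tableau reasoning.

1. b : ∀r.B?  L(b) = {B, D, E} ∪ {∃r.¬B}
   open: L(b) ⊇ {B, D, E, ¬A, ¬C, …} (+ ∃-successors) — b ∉ ∀r.B possible
2. Hence b : ∀r.B: not entailed.

No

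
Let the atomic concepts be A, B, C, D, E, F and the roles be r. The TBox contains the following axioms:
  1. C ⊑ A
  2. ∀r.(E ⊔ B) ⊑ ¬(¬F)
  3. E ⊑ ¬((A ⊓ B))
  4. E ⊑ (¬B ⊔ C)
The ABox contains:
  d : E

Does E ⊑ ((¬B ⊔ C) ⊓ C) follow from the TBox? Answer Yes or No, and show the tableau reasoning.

No

1. E ⊑ ((¬B ⊔ C) ⊓ C)  ⇔  (E ⊓ ((B ⊓ ¬C) ⊔ ¬C)) unsat w.r.t. T
   apply at x₀: E⊑¬((A ⊓ B)); E⊑(¬B ⊔ C)
   open: L(x₀) ⊇ {E, ¬A, ¬B, ¬C, ∃r.(¬E ⊓ ¬B)} (+ ∃-successors)
2. Hence E ⊑ ((¬B ⊔ C) ⊓ C): not entailed.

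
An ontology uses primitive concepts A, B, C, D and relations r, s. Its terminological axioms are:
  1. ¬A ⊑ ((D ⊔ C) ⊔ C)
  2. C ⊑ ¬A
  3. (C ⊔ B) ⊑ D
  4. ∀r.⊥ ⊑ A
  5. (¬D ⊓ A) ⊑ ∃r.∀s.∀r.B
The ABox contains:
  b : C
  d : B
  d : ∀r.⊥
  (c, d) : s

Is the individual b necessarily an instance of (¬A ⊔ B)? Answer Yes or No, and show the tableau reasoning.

Yes

1. b : (¬A ⊔ B)?  L(b) = {C} ∪ {(A ⊓ ¬B)}
   clash {A, ¬A} at b — b ∈ (¬A ⊔ B)
2. Hence b : (¬A ⊔ B): entailed.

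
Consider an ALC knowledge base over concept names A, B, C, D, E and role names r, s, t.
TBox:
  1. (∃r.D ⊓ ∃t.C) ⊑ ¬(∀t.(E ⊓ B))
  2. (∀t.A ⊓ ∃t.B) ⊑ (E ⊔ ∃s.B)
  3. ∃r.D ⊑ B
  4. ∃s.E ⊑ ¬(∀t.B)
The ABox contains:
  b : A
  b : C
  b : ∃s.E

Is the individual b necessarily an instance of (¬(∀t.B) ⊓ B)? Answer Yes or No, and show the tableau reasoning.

1. b : (¬(∀t.B) ⊓ B)?  L(b) = {A, C, ∃s.E} ∪ {(∀t.B ⊔ ¬B)}
   apply at b: ∃s.E⊑¬(∀t.B)
   open: L(b) ⊇ {A, C, ¬B, ∀r.¬D, ∃s.E, …} (+ ∃-successors) — b ∉ (¬(∀t.B) ⊓ B) possible
2. Hence b : (¬(∀t.B) ⊓ B): not entailed.

No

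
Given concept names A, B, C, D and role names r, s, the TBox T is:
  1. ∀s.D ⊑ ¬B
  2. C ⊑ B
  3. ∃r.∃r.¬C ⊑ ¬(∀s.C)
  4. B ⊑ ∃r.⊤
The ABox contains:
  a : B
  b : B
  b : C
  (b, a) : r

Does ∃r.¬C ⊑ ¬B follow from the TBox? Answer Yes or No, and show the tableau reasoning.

No

1. ∃r.¬C ⊑ ¬B  ⇔  (∃r.¬C ⊓ B) unsat w.r.t. T
   apply at x₀: B⊑∃r.⊤
   open: L(x₀) ⊇ {B, ∀r.∀r.C, ∃r.¬C, ∃r.⊤, ∃s.¬D} (+ ∃-successors)
2. Hence ∃r.¬C ⊑ ¬B: not entailed.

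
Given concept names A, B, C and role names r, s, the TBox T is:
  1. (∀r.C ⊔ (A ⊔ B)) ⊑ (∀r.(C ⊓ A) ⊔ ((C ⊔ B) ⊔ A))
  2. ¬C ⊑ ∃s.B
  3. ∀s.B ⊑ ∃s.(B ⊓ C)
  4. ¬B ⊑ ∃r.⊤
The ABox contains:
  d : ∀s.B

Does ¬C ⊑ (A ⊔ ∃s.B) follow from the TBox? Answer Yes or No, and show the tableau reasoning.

1. ¬C ⊑ (A ⊔ ∃s.B)  ⇔  (¬C ⊓ (¬A ⊓ ∀s.¬B)) unsat w.r.t. T
   all branches close; clash {A, ¬A} at x₀
2. Hence ¬C ⊑ (A ⊔ ∃s.B): entailed.

Yes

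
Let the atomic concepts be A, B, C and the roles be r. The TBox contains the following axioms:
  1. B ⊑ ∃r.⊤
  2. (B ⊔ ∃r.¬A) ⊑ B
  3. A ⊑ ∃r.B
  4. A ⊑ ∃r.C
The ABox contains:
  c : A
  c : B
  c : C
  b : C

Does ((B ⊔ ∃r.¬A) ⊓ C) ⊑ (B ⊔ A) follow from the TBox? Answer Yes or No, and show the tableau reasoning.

Yes

1. ((B ⊔ ∃r.¬A) ⊓ C) ⊑ (B ⊔ A)  ⇔  (((B ⊔ ∃r.¬A) ⊓ C) ⊓ (¬B ⊓ ¬A)) unsat w.r.t. T
   all branches close; clash {B, ¬B} at x₀
2. Hence ((B ⊔ ∃r.¬A) ⊓ C) ⊑ (B ⊔ A): entailed.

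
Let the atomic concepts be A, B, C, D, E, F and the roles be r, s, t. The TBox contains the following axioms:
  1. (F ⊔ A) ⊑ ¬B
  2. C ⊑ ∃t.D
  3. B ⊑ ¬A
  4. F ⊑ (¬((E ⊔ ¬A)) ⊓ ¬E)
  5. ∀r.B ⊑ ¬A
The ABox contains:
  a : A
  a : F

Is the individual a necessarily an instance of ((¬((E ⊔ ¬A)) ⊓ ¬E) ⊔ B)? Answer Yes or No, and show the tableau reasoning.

1. a : ((¬((E ⊔ ¬A)) ⊓ ¬E) ⊔ B)?  L(a) = {A, F} ∪ {(((E ⊔ ¬A) ⊔ E) ⊓ ¬B)}
   clash {A, ¬A} at a — a ∈ ((¬((E ⊔ ¬A)) ⊓ ¬E) ⊔ B)
2. Hence a : ((¬((E ⊔ ¬A)) ⊓ ¬E) ⊔ B): entailed.

Yes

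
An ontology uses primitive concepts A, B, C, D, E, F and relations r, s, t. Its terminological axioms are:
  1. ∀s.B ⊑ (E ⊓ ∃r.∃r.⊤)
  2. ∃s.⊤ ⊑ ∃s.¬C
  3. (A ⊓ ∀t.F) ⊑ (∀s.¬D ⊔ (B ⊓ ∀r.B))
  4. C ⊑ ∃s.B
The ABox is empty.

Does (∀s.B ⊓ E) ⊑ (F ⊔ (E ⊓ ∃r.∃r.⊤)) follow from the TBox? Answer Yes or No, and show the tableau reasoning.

1. (∀s.B ⊓ E) ⊑ (F ⊔ (E ⊓ ∃r.∃r.⊤))  ⇔  ((∀s.B ⊓ E) ⊓ (¬F ⊓ (¬E ⊔ ∀r.∀r.⊥))) unsat w.r.t. T
   all branches close; clash ⊥ at an ∃-successor
2. Hence (∀s.B ⊓ E) ⊑ (F ⊔ (E ⊓ ∃r.∃r.⊤)): entailed.

Yes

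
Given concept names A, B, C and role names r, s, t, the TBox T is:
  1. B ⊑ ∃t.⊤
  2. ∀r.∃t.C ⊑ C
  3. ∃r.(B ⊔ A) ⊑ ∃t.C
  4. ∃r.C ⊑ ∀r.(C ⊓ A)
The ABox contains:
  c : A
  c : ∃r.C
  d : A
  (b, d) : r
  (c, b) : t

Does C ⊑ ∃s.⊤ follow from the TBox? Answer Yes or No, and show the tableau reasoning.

1. C ⊑ ∃s.⊤  ⇔  (C ⊓ ∀s.⊥) unsat w.r.t. T
   open: L(x₀) ⊇ {C, ¬B, ∀r.(¬B ⊓ ¬A), ∀r.¬C, ∀s.⊥}
2. Hence C ⊑ ∃s.⊤: not entailed.

No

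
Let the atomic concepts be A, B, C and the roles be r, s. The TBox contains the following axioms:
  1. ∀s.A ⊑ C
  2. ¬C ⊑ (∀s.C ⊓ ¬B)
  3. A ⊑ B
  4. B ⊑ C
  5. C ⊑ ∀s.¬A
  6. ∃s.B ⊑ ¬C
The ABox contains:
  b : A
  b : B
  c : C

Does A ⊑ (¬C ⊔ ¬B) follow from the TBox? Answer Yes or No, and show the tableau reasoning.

No

1. A ⊑ (¬C ⊔ ¬B)  ⇔  (A ⊓ (C ⊓ B)) unsat w.r.t. T
   apply at x₀: C⊑∀s.¬A
   open: L(x₀) ⊇ {A, B, C, ∀s.¬A, ∀s.¬B}
2. Hence A ⊑ (¬C ⊔ ¬B): not entailed.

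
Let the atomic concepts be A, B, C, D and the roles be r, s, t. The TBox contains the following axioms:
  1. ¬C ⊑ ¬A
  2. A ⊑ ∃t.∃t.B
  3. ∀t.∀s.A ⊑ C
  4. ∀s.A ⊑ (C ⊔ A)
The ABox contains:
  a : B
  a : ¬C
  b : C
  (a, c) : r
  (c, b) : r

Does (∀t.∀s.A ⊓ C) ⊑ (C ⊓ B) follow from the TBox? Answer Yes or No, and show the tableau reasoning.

1. (∀t.∀s.A ⊓ C) ⊑ (C ⊓ B)  ⇔  ((∀t.∀s.A ⊓ C) ⊓ (¬C ⊔ ¬B)) unsat w.r.t. T
   open: L(x₀) ⊇ {C, ¬A, ¬B, ∀t.∀s.A, ∃s.¬A} (+ ∃-successors)
2. Hence (∀t.∀s.A ⊓ C) ⊑ (C ⊓ B): not entailed.

No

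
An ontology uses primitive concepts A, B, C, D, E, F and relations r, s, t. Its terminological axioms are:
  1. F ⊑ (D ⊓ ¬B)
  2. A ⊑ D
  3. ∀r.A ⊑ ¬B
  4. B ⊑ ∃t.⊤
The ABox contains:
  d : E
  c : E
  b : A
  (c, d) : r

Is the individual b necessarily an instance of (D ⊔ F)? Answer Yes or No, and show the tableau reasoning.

Yes

1. b : (D ⊔ F)?  L(b) = {A} ∪ {(¬D ⊓ ¬F)}
   clash {D, ¬D} at b — b ∈ (D ⊔ F)
2. Hence b : (D ⊔ F): entailed.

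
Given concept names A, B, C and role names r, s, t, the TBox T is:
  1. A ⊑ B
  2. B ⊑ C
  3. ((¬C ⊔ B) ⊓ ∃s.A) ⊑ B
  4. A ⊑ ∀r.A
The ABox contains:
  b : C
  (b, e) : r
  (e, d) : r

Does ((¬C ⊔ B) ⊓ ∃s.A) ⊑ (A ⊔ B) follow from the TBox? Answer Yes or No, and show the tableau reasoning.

Yes

1. ((¬C ⊔ B) ⊓ ∃s.A) ⊑ (A ⊔ B)  ⇔  (((¬C ⊔ B) ⊓ ∃s.A) ⊓ (¬A ⊓ ¬B)) unsat w.r.t. T
   all branches close; clash {B, ¬B} at x₀
2. Hence ((¬C ⊔ B) ⊓ ∃s.A) ⊑ (A ⊔ B): entailed.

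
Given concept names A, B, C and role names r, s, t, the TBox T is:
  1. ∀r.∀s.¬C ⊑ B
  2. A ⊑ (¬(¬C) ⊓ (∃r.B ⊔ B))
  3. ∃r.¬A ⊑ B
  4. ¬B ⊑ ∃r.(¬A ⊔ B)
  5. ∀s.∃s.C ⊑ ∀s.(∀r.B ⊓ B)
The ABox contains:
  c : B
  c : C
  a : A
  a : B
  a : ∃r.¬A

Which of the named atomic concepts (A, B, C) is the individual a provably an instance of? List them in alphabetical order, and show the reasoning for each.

{A, B, C}

1. a : A?  L(a) = {A, B, ∃r.¬A} ∪ {¬A}
   clash {A, ¬A} at a — a ∈ A
2. a : B?  L(a) = {A, B, ∃r.¬A} ∪ {¬B}
   clash {B, ¬B} at a — a ∈ B
3. a : C?  L(a) = {A, B, ∃r.¬A} ∪ {¬C}
   clash {C, ¬C} at a — a ∈ C
4. Entailed for a: {A, B, C}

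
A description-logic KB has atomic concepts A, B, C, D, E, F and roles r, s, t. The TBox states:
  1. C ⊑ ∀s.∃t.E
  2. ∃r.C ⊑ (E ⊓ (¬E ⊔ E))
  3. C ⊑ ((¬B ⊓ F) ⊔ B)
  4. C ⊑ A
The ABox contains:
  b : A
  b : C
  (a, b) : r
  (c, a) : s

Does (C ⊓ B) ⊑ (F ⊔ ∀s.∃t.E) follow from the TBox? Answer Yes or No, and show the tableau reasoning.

1. (C ⊓ B) ⊑ (F ⊔ ∀s.∃t.E)  ⇔  ((C ⊓ B) ⊓ (¬F ⊓ ∃s.∀t.¬E)) unsat w.r.t. T
   all branches close; clash {E, ¬E} at an ∃-successor
2. Hence (C ⊓ B) ⊑ (F ⊔ ∀s.∃t.E): entailed.

Yes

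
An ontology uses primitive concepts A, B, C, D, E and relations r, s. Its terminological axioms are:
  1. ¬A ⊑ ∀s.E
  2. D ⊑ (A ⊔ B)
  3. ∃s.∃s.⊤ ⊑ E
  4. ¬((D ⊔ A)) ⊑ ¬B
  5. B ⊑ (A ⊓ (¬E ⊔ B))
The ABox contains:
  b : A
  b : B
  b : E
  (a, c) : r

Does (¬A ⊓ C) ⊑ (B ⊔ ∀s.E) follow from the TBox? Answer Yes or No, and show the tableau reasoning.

1. (¬A ⊓ C) ⊑ (B ⊔ ∀s.E)  ⇔  ((¬A ⊓ C) ⊓ (¬B ⊓ ∃s.¬E)) unsat w.r.t. T
   all branches close; clash {B, ¬B} at x₀
2. Hence (¬A ⊓ C) ⊑ (B ⊔ ∀s.E): entailed.

Yes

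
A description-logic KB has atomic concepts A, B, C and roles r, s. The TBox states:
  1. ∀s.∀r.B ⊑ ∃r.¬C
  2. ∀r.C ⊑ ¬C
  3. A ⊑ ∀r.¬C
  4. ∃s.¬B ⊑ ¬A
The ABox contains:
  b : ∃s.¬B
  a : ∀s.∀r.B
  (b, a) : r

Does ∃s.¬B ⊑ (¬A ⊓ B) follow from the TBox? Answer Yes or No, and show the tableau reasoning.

No

1. ∃s.¬B ⊑ (¬A ⊓ B)  ⇔  (∃s.¬B ⊓ (A ⊔ ¬B)) unsat w.r.t. T
   apply at x₀: ∃s.¬B⊑¬A
   open: L(x₀) ⊇ {¬A, ¬B, ∃r.¬C, ∃s.¬B} (+ ∃-successors)
2. Hence ∃s.¬B ⊑ (¬A ⊓ B): not entailed.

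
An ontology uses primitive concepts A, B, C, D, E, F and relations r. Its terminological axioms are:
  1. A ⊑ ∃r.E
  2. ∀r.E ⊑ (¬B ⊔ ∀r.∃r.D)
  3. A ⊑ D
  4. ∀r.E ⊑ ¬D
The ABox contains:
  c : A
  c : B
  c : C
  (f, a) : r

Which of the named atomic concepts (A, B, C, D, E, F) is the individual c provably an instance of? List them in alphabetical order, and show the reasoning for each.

1. c : A?  L(c) = {A, B, C} ∪ {¬A}
   clash {A, ¬A} at c — c ∈ A
2. c : B?  L(c) = {A, B, C} ∪ {¬B}
   clash {B, ¬B} at c — c ∈ B
3. c : C?  L(c) = {A, B, C} ∪ {¬C}
   clash {C, ¬C} at c — c ∈ C
4. c : D?  L(c) = {A, B, C} ∪ {¬D}
   clash {D, ¬D} at c — c ∈ D
5. c : E?  L(c) = {A, B, C} ∪ {¬E}
   apply at c: A⊑∃r.E; A⊑D
   open: L(c) ⊇ {A, B, C, D, ¬E, …} (+ ∃-successors) — c ∉ E possible
6. c : F?  L(c) = {A, B, C} ∪ {¬F}
   apply at c: A⊑∃r.E; A⊑D
   open: L(c) ⊇ {A, B, C, D, ¬F, …} (+ ∃-successors) — c ∉ F possible
7. Entailed for c: {A, B, C, D}

{A, B, C, D}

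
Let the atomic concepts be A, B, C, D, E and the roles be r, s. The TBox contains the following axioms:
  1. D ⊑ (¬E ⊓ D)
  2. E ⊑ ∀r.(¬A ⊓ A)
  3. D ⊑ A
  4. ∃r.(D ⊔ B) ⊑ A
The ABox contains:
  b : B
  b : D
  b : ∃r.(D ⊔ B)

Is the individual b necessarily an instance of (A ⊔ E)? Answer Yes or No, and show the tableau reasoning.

Yes

1. b : (A ⊔ E)?  L(b) = {B, D, ∃r.(D ⊔ B)} ∪ {(¬A ⊓ ¬E)}
   clash {A, ¬A} at b — b ∈ (A ⊔ E)
2. Hence b : (A ⊔ E): entailed.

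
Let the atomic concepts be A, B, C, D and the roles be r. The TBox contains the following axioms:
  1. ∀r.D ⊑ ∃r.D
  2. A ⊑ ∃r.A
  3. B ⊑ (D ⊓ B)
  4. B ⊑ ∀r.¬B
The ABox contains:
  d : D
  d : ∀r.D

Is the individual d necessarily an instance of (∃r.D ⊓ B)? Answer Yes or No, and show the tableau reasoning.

1. d : (∃r.D ⊓ B)?  L(d) = {D, ∀r.D} ∪ {(∀r.¬D ⊔ ¬B)}
   apply at d: ∀r.D⊑∃r.D
   open: L(d) ⊇ {D, ¬A, ¬B, ∀r.D, ∃r.D} (+ ∃-successors) — d ∉ (∃r.D ⊓ B) possible
2. Hence d : (∃r.D ⊓ B): not entailed.

No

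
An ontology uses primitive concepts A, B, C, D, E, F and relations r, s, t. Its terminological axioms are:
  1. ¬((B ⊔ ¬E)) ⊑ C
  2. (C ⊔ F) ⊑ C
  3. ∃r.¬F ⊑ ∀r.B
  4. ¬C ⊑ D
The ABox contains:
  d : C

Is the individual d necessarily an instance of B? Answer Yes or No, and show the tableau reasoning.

1. d : B?  L(d) = {C} ∪ {¬B}
   open: L(d) ⊇ {C, ¬B, ∀r.F} — d ∉ B possible
2. Hence d : B: not entailed.

No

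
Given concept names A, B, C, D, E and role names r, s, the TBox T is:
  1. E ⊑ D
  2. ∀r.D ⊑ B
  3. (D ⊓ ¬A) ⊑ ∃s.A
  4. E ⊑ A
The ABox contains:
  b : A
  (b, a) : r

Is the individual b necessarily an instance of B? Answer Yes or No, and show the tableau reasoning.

No

1. b : B?  L(b) = {A} ∪ {¬B}
   open: L(b) ⊇ {A, ¬B, ¬E, ∃r.¬D} (+ ∃-successors) — b ∉ B possible
2. Hence b : B: not entailed.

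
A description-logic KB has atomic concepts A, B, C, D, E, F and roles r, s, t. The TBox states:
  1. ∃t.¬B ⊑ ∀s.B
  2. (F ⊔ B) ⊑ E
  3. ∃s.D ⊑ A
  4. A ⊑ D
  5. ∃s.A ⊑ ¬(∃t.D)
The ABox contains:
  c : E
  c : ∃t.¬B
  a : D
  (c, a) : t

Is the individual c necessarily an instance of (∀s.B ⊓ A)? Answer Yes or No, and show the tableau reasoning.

No

1. c : (∀s.B ⊓ A)?  L(c) = {E, ∃t.¬B} ∪ {(∃s.¬B ⊔ ¬A)}
   apply at c: ∃t.¬B⊑∀s.B
   open: L(c) ⊇ {E, ¬A, ∀s.B, ∀s.¬A, ∀s.¬D, …} (+ ∃-successors) — c ∉ (∀s.B ⊓ A) possible
2. Hence c : (∀s.B ⊓ A): not entailed.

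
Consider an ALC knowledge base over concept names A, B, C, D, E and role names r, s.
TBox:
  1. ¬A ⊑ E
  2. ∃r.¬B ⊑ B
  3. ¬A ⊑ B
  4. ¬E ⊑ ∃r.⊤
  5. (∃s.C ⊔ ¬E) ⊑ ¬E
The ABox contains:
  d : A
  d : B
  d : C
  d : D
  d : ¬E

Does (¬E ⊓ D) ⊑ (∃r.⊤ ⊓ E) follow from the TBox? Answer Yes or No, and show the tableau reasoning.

No

1. (¬E ⊓ D) ⊑ (∃r.⊤ ⊓ E)  ⇔  ((¬E ⊓ D) ⊓ (∀r.⊥ ⊔ ¬E)) unsat w.r.t. T
   apply at x₀: ¬E⊑∃r.⊤
   open: L(x₀) ⊇ {A, D, ¬E, ∀r.B, ∃r.⊤} (+ ∃-successors)
2. Hence (¬E ⊓ D) ⊑ (∃r.⊤ ⊓ E): not entailed.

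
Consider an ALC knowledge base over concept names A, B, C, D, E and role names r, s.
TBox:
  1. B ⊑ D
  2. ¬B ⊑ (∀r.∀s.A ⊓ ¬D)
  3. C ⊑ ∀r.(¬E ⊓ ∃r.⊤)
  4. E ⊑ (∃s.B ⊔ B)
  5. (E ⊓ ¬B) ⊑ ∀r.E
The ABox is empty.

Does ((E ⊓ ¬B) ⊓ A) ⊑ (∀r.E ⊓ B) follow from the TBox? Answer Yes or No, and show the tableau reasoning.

No

1. ((E ⊓ ¬B) ⊓ A) ⊑ (∀r.E ⊓ B)  ⇔  (((E ⊓ ¬B) ⊓ A) ⊓ (∃r.¬E ⊔ ¬B)) unsat w.r.t. T
   apply at x₀: ¬B⊑(∀r.∀s.A ⊓ ¬D); E⊑(∃s.B ⊔ B); (E ⊓ ¬B)⊑∀r.E
   open: L(x₀) ⊇ {A, E, ¬B, ¬C, ¬D, …} (+ ∃-successors)
2. Hence ((E ⊓ ¬B) ⊓ A) ⊑ (∀r.E ⊓ B): not entailed.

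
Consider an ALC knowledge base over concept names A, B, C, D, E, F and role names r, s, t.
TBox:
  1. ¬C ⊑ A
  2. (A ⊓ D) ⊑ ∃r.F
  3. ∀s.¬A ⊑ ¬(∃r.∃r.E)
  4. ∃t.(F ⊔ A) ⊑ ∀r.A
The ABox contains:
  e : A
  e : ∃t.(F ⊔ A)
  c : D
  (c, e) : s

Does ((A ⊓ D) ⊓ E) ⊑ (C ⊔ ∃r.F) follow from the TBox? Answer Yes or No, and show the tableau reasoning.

1. ((A ⊓ D) ⊓ E) ⊑ (C ⊔ ∃r.F)  ⇔  (((A ⊓ D) ⊓ E) ⊓ (¬C ⊓ ∀r.¬F)) unsat w.r.t. T
   all branches close; clash {F, ¬F} at an ∃-successor
2. Hence ((A ⊓ D) ⊓ E) ⊑ (C ⊔ ∃r.F): entailed.

Yes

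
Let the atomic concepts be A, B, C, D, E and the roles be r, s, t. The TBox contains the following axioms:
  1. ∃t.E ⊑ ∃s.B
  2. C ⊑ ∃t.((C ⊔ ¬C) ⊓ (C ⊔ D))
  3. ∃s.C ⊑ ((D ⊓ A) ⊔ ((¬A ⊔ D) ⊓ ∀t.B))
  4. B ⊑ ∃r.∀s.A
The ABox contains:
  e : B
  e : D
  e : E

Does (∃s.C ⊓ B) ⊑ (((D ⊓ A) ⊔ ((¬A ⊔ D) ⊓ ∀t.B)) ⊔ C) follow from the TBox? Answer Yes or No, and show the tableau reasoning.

1. (∃s.C ⊓ B) ⊑ (((D ⊓ A) ⊔ ((¬A ⊔ D) ⊓ ∀t.B)) ⊔ C)  ⇔  ((∃s.C ⊓ B) ⊓ (((¬D ⊔ ¬A) ⊓ ((A ⊓ ¬D) ⊔ ∃t.¬B)) ⊓ ¬C)) unsat w.r.t. T
   all branches close; clash {B, ¬B} at an ∃-successor
2. Hence (∃s.C ⊓ B) ⊑ (((D ⊓ A) ⊔ ((¬A ⊔ D) ⊓ ∀t.B)) ⊔ C): entailed.

Yes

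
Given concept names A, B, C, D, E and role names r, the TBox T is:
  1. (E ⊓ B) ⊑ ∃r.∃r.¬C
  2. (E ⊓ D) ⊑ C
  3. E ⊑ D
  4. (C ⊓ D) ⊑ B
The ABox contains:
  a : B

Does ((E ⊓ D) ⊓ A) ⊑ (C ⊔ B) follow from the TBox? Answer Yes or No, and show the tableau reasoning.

Yes

1. ((E ⊓ D) ⊓ A) ⊑ (C ⊔ B)  ⇔  (((E ⊓ D) ⊓ A) ⊓ (¬C ⊓ ¬B)) unsat w.r.t. T
   all branches close; clash {B, ¬B} at x₀
2. Hence ((E ⊓ D) ⊓ A) ⊑ (C ⊔ B): entailed.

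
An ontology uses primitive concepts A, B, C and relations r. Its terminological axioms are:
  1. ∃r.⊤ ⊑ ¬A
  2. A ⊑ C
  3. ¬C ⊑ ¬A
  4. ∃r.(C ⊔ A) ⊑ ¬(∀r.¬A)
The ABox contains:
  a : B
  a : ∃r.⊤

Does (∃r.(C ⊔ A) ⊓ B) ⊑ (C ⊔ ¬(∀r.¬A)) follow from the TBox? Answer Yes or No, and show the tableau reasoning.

Yes

1. (∃r.(C ⊔ A) ⊓ B) ⊑ (C ⊔ ¬(∀r.¬A))  ⇔  ((∃r.(C ⊔ A) ⊓ B) ⊓ (¬C ⊓ ∀r.¬A)) unsat w.r.t. T
   all branches close; clash {A, ¬A} at an ∃-successor
2. Hence (∃r.(C ⊔ A) ⊓ B) ⊑ (C ⊔ ¬(∀r.¬A)): entailed.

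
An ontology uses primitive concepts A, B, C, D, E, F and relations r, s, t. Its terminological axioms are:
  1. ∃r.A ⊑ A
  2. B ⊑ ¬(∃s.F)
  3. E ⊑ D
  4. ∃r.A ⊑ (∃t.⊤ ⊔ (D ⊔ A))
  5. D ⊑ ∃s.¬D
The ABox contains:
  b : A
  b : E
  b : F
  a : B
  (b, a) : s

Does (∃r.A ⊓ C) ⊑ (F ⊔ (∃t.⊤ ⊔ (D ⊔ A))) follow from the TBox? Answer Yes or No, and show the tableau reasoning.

Yes

1. (∃r.A ⊓ C) ⊑ (F ⊔ (∃t.⊤ ⊔ (D ⊔ A)))  ⇔  ((∃r.A ⊓ C) ⊓ (¬F ⊓ (∀t.⊥ ⊓ (¬D ⊓ ¬A)))) unsat w.r.t. T
   all branches close; clash {D, ¬D} at x₀
2. Hence (∃r.A ⊓ C) ⊑ (F ⊔ (∃t.⊤ ⊔ (D ⊔ A))): entailed.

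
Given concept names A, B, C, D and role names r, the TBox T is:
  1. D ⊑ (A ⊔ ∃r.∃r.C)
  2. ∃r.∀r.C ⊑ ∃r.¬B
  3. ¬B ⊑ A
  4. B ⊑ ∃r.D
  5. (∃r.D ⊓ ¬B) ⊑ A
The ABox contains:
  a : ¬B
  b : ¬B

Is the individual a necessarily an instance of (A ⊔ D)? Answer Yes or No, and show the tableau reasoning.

1. a : (A ⊔ D)?  L(a) = {¬B} ∪ {(¬A ⊓ ¬D)}
   clash {A, ¬A} at a — a ∈ (A ⊔ D)
2. Hence a : (A ⊔ D): entailed.

Yes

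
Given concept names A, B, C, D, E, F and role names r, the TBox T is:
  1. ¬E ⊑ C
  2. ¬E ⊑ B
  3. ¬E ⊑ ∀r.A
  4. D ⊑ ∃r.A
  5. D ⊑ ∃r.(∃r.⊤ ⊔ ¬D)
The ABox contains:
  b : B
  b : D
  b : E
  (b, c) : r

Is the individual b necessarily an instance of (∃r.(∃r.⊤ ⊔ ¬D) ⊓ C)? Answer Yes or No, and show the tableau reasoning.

No

1. b : (∃r.(∃r.⊤ ⊔ ¬D) ⊓ C)?  L(b) = {B, D, E} ∪ {(∀r.(∀r.⊥ ⊓ D) ⊔ ¬C)}
   apply at b: D⊑∃r.A; D⊑∃r.(∃r.⊤ ⊔ ¬D)
   open: L(b) ⊇ {B, D, E, ¬C, ∃r.(∃r.⊤ ⊔ ¬D), …} (+ ∃-successors) — b ∉ (∃r.(∃r.⊤ ⊔ ¬D) ⊓ C) possible
2. Hence b : (∃r.(∃r.⊤ ⊔ ¬D) ⊓ C): not entailed.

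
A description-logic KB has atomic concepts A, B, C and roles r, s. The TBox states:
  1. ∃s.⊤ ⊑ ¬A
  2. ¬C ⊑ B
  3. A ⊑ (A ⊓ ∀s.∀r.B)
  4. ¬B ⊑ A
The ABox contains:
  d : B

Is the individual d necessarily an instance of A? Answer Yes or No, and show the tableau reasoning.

No

1. d : A?  L(d) = {B} ∪ {¬A}
   open: L(d) ⊇ {B, ¬A} — d ∉ A possible
2. Hence d : A: not entailed.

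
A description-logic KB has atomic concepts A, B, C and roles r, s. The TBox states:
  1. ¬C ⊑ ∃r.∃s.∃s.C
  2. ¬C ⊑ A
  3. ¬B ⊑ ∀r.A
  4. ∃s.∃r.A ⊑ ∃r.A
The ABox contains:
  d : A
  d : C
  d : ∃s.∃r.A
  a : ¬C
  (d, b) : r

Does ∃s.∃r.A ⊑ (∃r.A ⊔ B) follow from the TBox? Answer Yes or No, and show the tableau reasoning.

1. ∃s.∃r.A ⊑ (∃r.A ⊔ B)  ⇔  (∃s.∃r.A ⊓ (∀r.¬A ⊓ ¬B)) unsat w.r.t. T
   all branches close; clash {A, ¬A} at an ∃-successor
2. Hence ∃s.∃r.A ⊑ (∃r.A ⊔ B): entailed.

Yes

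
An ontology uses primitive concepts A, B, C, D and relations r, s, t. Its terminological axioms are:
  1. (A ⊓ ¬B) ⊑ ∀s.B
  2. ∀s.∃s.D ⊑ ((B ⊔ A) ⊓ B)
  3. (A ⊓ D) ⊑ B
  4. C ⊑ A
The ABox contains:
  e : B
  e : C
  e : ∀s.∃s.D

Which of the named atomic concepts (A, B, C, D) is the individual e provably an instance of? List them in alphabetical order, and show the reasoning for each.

{A, B, C}

1. e : A?  L(e) = {B, C, ∀s.∃s.D} ∪ {¬A}
   clash {A, ¬A} at e — e ∈ A
2. e : B?  L(e) = {B, C, ∀s.∃s.D} ∪ {¬B}
   clash {B, ¬B} at e — e ∈ B
3. e : C?  L(e) = {B, C, ∀s.∃s.D} ∪ {¬C}
   clash {C, ¬C} at e — e ∈ C
4. e : D?  L(e) = {B, C, ∀s.∃s.D} ∪ {¬D}
   apply at e: ∀s.∃s.D⊑((B ⊔ A) ⊓ B); C⊑A
   open: L(e) ⊇ {A, B, C, ¬D, ∀s.∃s.D} — e ∉ D possible
5. Entailed for e: {A, B, C}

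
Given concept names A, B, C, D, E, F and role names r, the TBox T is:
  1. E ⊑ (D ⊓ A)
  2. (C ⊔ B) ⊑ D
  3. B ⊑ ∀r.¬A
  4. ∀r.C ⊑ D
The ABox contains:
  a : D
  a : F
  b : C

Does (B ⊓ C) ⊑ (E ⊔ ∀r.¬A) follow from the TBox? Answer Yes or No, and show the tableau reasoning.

Yes

1. (B ⊓ C) ⊑ (E ⊔ ∀r.¬A)  ⇔  ((B ⊓ C) ⊓ (¬E ⊓ ∃r.A)) unsat w.r.t. T
   all branches close; clash {A, ¬A} at an ∃-successor
2. Hence (B ⊓ C) ⊑ (E ⊔ ∀r.¬A): entailed.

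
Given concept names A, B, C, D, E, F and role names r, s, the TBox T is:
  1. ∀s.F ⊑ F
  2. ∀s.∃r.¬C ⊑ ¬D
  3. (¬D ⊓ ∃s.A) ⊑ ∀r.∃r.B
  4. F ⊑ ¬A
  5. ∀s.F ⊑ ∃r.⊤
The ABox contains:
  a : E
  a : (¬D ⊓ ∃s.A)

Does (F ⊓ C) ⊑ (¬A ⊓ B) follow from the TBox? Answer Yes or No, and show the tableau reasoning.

No

1. (F ⊓ C) ⊑ (¬A ⊓ B)  ⇔  ((F ⊓ C) ⊓ (A ⊔ ¬B)) unsat w.r.t. T
   apply at x₀: F⊑¬A
   open: L(x₀) ⊇ {C, D, F, ¬A, ¬B, …} (+ ∃-successors)
2. Hence (F ⊓ C) ⊑ (¬A ⊓ B): not entailed.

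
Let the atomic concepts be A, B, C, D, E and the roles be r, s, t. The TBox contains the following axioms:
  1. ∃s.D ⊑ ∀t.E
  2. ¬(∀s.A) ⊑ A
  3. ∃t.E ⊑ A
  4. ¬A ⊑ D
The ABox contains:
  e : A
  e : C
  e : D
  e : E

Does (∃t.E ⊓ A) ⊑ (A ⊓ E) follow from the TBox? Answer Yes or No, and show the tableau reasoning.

No

1. (∃t.E ⊓ A) ⊑ (A ⊓ E)  ⇔  ((∃t.E ⊓ A) ⊓ (¬A ⊔ ¬E)) unsat w.r.t. T
   open: L(x₀) ⊇ {A, ¬E, ∀s.¬D, ∃t.E} (+ ∃-successors)
2. Hence (∃t.E ⊓ A) ⊑ (A ⊓ E): not entailed.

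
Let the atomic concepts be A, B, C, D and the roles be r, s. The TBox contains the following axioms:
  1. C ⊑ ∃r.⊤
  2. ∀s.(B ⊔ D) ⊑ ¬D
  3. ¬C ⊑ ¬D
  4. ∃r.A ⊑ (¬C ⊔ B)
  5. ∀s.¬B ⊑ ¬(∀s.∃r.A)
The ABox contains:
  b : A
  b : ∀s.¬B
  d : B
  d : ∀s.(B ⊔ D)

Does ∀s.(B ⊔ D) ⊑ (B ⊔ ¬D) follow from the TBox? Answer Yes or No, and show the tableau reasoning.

1. ∀s.(B ⊔ D) ⊑ (B ⊔ ¬D)  ⇔  (∀s.(B ⊔ D) ⊓ (¬B ⊓ D)) unsat w.r.t. T
   all branches close; clash {D, ¬D} at x₀
2. Hence ∀s.(B ⊔ D) ⊑ (B ⊔ ¬D): entailed.

Yes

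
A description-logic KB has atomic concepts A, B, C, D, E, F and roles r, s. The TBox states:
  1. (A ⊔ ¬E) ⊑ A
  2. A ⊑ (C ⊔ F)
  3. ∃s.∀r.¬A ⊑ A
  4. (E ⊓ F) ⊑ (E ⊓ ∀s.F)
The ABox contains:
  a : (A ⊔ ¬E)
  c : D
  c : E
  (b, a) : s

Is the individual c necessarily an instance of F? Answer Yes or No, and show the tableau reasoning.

1. c : F?  L(c) = {D, E} ∪ {¬F}
   open: L(c) ⊇ {D, E, ¬A, ¬F, ∀s.∃r.A} — c ∉ F possible
2. Hence c : F: not entailed.

No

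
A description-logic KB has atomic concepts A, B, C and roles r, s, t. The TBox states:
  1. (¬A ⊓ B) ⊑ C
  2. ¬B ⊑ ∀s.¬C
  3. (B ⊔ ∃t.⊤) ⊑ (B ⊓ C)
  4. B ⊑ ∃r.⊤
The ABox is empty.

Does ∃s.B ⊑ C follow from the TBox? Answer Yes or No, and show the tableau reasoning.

Yes

1. ∃s.B ⊑ C  ⇔  (∃s.B ⊓ ¬C) unsat w.r.t. T
   all branches close; clash {C, ¬C} at x₀
2. Hence ∃s.B ⊑ C: entailed.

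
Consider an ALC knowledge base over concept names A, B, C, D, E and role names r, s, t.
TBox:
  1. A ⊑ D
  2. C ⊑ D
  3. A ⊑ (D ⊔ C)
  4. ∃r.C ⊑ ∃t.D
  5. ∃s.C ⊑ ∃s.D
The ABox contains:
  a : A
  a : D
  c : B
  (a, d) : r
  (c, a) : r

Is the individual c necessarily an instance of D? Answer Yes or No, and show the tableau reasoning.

No

1. c : D?  L(c) = {B} ∪ {¬D}
   open: L(c) ⊇ {B, ¬A, ¬C, ¬D, ∀r.¬C, …} — c ∉ D possible
2. Hence c : D: not entailed.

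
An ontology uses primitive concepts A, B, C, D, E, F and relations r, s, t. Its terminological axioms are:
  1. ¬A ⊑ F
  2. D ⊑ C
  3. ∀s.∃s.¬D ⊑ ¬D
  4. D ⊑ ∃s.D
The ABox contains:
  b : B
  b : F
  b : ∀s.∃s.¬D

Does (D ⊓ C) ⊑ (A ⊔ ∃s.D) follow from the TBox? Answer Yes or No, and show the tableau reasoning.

Yes

1. (D ⊓ C) ⊑ (A ⊔ ∃s.D)  ⇔  ((D ⊓ C) ⊓ (¬A ⊓ ∀s.¬D)) unsat w.r.t. T
   all branches close; clash {D, ¬D} at x₀
2. Hence (D ⊓ C) ⊑ (A ⊔ ∃s.D): entailed.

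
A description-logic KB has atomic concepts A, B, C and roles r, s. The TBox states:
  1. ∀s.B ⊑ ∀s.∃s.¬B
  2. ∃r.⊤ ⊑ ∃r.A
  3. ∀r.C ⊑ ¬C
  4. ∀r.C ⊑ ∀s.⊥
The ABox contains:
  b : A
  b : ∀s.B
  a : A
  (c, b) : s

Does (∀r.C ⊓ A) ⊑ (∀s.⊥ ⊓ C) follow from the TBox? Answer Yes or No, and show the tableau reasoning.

1. (∀r.C ⊓ A) ⊑ (∀s.⊥ ⊓ C)  ⇔  ((∀r.C ⊓ A) ⊓ (∃s.⊤ ⊔ ¬C)) unsat w.r.t. T
   apply at x₀: ∀r.C⊑¬C; ∀r.C⊑∀s.⊥
   open: L(x₀) ⊇ {A, ¬C, ∀r.C, ∀r.⊥, ∀s.∃s.¬B, …}
2. Hence (∀r.C ⊓ A) ⊑ (∀s.⊥ ⊓ C): not entailed.

No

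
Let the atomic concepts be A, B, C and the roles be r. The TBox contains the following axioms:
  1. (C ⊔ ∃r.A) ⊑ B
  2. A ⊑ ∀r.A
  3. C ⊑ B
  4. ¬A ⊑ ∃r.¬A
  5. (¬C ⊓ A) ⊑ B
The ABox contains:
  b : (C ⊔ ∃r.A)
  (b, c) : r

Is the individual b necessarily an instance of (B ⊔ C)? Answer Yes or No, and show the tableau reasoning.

1. b : (B ⊔ C)?  L(b) = {(C ⊔ ∃r.A)} ∪ {(¬B ⊓ ¬C)}
   clash {B, ¬B} at b — b ∈ (B ⊔ C)
2. Hence b : (B ⊔ C): entailed.

Yes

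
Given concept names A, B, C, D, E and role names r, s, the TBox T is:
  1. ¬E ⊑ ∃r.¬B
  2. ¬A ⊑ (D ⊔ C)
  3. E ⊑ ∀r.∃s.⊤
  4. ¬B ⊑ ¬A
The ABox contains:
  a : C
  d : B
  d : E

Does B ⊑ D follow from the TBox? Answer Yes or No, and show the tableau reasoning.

No

1. B ⊑ D  ⇔  (B ⊓ ¬D) unsat w.r.t. T
   open: L(x₀) ⊇ {A, B, E, ¬D, ∀r.∃s.⊤}
2. Hence B ⊑ D: not entailed.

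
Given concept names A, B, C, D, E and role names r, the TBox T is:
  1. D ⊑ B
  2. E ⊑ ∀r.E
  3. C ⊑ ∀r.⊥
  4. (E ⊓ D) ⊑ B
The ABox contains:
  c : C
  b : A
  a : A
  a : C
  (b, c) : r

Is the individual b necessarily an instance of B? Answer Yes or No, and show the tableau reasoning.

No

1. b : B?  L(b) = {A} ∪ {¬B}
   open: L(b) ⊇ {A, ¬B, ¬C, ¬D, ¬E} — b ∉ B possible
2. Hence b : B: not entailed.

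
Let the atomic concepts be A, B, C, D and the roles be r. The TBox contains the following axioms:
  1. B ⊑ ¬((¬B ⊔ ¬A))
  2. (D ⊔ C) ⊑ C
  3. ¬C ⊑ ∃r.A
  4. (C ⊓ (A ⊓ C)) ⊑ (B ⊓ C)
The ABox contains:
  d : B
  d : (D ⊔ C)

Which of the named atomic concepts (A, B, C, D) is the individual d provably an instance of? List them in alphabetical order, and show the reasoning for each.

{A, B, C}

1. d : A?  L(d) = {B, (D ⊔ C)} ∪ {¬A}
   clash {A, ¬A} at d — d ∈ A
2. d : B?  L(d) = {B, (D ⊔ C)} ∪ {¬B}
   clash {B, ¬B} at d — d ∈ B
3. d : C?  L(d) = {B, (D ⊔ C)} ∪ {¬C}
   clash {C, ¬C} at d — d ∈ C
4. d : D?  L(d) = {B, (D ⊔ C)} ∪ {¬D}
   apply at d: B⊑¬((¬B ⊔ ¬A)); (D ⊔ C)⊑C
   open: L(d) ⊇ {A, B, C, ¬D} — d ∉ D possible
5. Entailed for d: {A, B, C}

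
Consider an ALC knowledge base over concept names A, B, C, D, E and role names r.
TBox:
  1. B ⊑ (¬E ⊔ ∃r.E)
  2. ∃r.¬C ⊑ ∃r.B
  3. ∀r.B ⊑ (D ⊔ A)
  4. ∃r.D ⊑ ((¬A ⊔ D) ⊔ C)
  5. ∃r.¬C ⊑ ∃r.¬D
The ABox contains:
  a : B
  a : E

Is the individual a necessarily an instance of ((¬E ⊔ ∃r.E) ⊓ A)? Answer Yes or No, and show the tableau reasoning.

1. a : ((¬E ⊔ ∃r.E) ⊓ A)?  L(a) = {B, E} ∪ {((E ⊓ ∀r.¬E) ⊔ ¬A)}
   apply at a: B⊑(¬E ⊔ ∃r.E)
   open: L(a) ⊇ {B, E, ¬A, ∀r.C, ∀r.¬D, …} (+ ∃-successors) — a ∉ ((¬E ⊔ ∃r.E) ⊓ A) possible
2. Hence a : ((¬E ⊔ ∃r.E) ⊓ A): not entailed.

No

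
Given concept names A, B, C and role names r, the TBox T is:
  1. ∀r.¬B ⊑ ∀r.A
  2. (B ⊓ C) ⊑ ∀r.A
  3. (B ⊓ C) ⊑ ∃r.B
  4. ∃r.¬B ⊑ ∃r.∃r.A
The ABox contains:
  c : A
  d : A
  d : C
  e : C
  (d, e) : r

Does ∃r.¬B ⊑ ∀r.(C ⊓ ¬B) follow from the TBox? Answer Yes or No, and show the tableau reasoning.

No

1. ∃r.¬B ⊑ ∀r.(C ⊓ ¬B)  ⇔  (∃r.¬B ⊓ ∃r.(¬C ⊔ B)) unsat w.r.t. T
   apply at x₀: ∃r.¬B⊑∃r.∃r.A
   open: L(x₀) ⊇ {¬B, ∃r.(¬C ⊔ B), ∃r.B, ∃r.¬B, ∃r.∃r.A} (+ ∃-successors)
2. Hence ∃r.¬B ⊑ ∀r.(C ⊓ ¬B): not entailed.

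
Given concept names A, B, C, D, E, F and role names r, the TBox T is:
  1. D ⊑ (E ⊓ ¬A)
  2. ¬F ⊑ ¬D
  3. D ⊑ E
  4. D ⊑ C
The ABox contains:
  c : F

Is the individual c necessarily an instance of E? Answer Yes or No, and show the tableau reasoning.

1. c : E?  L(c) = {F} ∪ {¬E}
   open: L(c) ⊇ {F, ¬D, ¬E} — c ∉ E possible
2. Hence c : E: not entailed.

No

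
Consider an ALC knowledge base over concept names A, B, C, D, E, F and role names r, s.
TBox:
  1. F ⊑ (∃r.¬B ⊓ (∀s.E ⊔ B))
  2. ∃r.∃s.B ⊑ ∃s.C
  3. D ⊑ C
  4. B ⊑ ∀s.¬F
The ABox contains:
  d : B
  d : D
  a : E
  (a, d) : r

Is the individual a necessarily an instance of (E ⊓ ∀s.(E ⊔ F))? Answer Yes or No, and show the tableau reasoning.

1. a : (E ⊓ ∀s.(E ⊔ F))?  L(a) = {E} ∪ {(¬E ⊔ ∃s.(¬E ⊓ ¬F))}
   open: L(a) ⊇ {E, ¬B, ¬D, ¬F, ∀r.∀s.¬B, …} (+ ∃-successors) — a ∉ (E ⊓ ∀s.(E ⊔ F)) possible
2. Hence a : (E ⊓ ∀s.(E ⊔ F)): not entailed.

No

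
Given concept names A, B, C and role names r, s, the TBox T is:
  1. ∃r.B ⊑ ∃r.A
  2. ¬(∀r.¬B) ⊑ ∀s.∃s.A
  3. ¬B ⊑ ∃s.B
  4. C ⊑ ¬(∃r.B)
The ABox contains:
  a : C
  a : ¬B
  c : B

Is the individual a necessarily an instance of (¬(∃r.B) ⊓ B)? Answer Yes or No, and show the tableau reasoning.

1. a : (¬(∃r.B) ⊓ B)?  L(a) = {C, ¬B} ∪ {(∃r.B ⊔ ¬B)}
   apply at a: ¬B⊑∃s.B; C⊑¬(∃r.B)
   open: L(a) ⊇ {C, ¬B, ∀r.¬B, ∃s.B} (+ ∃-successors) — a ∉ (¬(∃r.B) ⊓ B) possible
2. Hence a : (¬(∃r.B) ⊓ B): not entailed.

No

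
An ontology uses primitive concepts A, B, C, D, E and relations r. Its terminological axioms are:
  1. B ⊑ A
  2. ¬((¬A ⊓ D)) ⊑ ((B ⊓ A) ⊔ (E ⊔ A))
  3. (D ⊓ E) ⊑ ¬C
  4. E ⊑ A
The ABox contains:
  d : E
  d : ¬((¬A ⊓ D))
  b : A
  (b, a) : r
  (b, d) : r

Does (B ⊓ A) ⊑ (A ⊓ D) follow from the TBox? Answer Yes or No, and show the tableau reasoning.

1. (B ⊓ A) ⊑ (A ⊓ D)  ⇔  ((B ⊓ A) ⊓ (¬A ⊔ ¬D)) unsat w.r.t. T
   open: L(x₀) ⊇ {A, B, ¬D}
2. Hence (B ⊓ A) ⊑ (A ⊓ D): not entailed.

No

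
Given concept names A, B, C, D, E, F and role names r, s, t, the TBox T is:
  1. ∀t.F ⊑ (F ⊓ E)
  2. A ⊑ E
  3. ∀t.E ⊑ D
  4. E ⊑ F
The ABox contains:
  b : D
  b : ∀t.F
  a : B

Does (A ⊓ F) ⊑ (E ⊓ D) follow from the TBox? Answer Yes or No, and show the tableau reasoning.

1. (A ⊓ F) ⊑ (E ⊓ D)  ⇔  ((A ⊓ F) ⊓ (¬E ⊔ ¬D)) unsat w.r.t. T
   apply at x₀: A⊑E
   open: L(x₀) ⊇ {A, E, F, ¬D, ∃t.¬E, …} (+ ∃-successors)
2. Hence (A ⊓ F) ⊑ (E ⊓ D): not entailed.

No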